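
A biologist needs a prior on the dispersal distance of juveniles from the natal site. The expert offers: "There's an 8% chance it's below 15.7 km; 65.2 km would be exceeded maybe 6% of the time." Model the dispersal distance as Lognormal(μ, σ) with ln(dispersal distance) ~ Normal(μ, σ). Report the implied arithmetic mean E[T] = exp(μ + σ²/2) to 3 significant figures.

If T ~ Lognormal(μ,σ) then ln T ~ Normal(μ,σ), so the p-quantile of ln T is μ + z_p·σ.
ln(15.7) = 2.754 and ln(65.2) = 4.177; z_{0.08} = -1.405, z_{0.94} = 1.555.
σ = (4.177 − 2.754)/(1.555 − (-1.405)) = 0.481.
μ = 2.754 − (-1.405)·0.481 = 3.430.
E[T] = exp(μ + σ²/2) = exp(3.430 + 0.1157) = 34.6 km.

E[T] ≈ 34.6 km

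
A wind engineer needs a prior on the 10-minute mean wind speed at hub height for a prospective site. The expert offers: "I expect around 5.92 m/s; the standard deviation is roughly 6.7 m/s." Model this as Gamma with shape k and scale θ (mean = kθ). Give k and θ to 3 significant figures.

k ≈ 0.781, θ ≈ 7.58

For Gamma(k, scale θ): mean = kθ, variance = kθ², so CV = 1/√k.
CV = SD/mean = 6.7/5.92 = 1.132, hence k = 1/CV² = 0.781.
Then θ = mean/k = 5.92/0.781 = 7.58.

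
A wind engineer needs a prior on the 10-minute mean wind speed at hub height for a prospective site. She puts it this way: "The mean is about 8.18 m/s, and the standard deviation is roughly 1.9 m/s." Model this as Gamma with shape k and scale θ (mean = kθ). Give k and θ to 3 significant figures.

For Gamma(k, scale θ): mean = kθ, variance = kθ², so CV = 1/√k.
CV = SD/mean = 1.9/8.18 = 0.2323, hence k = 1/CV² = 18.5.
Then θ = mean/k = 8.18/18.5 = 0.441.

k ≈ 18.5, θ ≈ 0.441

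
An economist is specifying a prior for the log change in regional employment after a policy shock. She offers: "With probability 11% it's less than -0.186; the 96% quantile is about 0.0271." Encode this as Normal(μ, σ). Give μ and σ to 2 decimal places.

The p-quantile of Normal(μ,σ) is μ + z_p·σ, with z_{0.11} = -1.227 and z_{0.96} = 1.751.
Eliminate σ: μ = (z₂·x₁ − z₁·x₂)/(z₂ − z₁) = (1.751·-0.186 − (-1.227)·0.0271)/2.977 = -0.10.
Then σ = (x₂ − x₁)/(z₂ − z₁) = (0.0271 − -0.186)/2.977 = 0.07.

μ = -0.10, σ = 0.07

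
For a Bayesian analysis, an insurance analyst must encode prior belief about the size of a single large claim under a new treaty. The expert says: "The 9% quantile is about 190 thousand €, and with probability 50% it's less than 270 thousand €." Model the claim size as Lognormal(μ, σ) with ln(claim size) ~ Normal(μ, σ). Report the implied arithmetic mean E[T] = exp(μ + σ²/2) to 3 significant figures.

E[T] ≈ 279 thousand €

If T ~ Lognormal(μ,σ) then ln T ~ Normal(μ,σ), so the p-quantile of ln T is μ + z_p·σ.
ln(190) = 5.247 and ln(270) = 5.598; z_{0.09} = -1.341, z_{0.5} = 0.
σ = (5.598 − 5.247)/(0 − (-1.341)) = 0.262.
μ = 5.247 − (-1.341)·0.262 = 5.598.
E[T] = exp(μ + σ²/2) = exp(5.598 + 0.0343) = 279 thousand €.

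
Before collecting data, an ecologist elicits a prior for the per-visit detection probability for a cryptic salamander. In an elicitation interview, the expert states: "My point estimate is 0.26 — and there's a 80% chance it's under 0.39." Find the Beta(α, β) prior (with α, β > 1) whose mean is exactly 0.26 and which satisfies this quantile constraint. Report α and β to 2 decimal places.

With mean 0.26 fixed, write α = 0.26s, β = 0.74s where s = α+β.
Need P(θ < 0.39) = 0.8 under Beta(0.26s, 0.74s). Normal approximation: (q−m)/√(m(1−m)/s) ≈ z_{0.8} = 0.842, so s ≈ 0.26·0.74·(0.842)²/(0.39−0.26)² = 8.1.
At s = 8.1: P(θ<0.39) ≈ 0.811. Adjusting to match 0.8 gives s ≈ 7.11.
So α = 0.26·7.11 ≈ 1.85, β = 0.74·7.11 ≈ 5.26.

α ≈ 1.85, β ≈ 5.26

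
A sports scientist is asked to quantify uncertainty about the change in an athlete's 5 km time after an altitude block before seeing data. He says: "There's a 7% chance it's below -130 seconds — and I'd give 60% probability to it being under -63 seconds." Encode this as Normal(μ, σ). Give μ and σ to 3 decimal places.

The p-quantile of Normal(μ,σ) is μ + z_p·σ, with z_{0.07} = -1.476 and z_{0.6} = 0.2533.
Eliminate σ: μ = (z₂·x₁ − z₁·x₂)/(z₂ − z₁) = (0.2533·-130 − (-1.476)·-63)/1.729 = -72.817.
Then σ = (x₂ − x₁)/(z₂ − z₁) = (-63 − -130)/1.729 = 38.748.

μ = -72.817, σ = 38.748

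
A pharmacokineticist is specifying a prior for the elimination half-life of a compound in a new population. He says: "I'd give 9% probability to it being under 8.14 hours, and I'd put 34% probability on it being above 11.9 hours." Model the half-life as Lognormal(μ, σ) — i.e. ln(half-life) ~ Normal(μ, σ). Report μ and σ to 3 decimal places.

μ ≈ 2.387, σ ≈ 0.217

If T ~ Lognormal(μ,σ) then ln T ~ Normal(μ,σ), so the p-quantile of ln T is μ + z_p·σ.
ln(8.14) = 2.097 and ln(11.9) = 2.477; z_{0.09} = -1.341, z_{0.66} = 0.4125.
σ = (2.477 − 2.097)/(0.4125 − (-1.341)) = 0.217.
μ = 2.097 − (-1.341)·0.217 = 2.387.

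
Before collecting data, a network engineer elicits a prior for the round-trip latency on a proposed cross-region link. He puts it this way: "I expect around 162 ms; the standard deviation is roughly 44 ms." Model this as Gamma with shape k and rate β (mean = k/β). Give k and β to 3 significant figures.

k ≈ 13.6, β ≈ 0.0837

For Gamma(k, rate β): mean = k/β, variance = k/β², so CV = 1/√k.
CV = SD/mean = 44/162 = 0.2716, hence k = 1/CV² = 13.6.
Then β = k/mean = 13.6/162 = 0.0837.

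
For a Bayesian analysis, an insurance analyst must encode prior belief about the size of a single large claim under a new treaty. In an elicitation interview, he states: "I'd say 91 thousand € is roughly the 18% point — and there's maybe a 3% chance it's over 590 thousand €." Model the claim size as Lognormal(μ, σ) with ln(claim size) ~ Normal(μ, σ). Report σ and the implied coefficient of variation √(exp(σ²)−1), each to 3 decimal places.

If T ~ Lognormal(μ,σ) then ln T ~ Normal(μ,σ), so the p-quantile of ln T is μ + z_p·σ.
ln(91) = 4.511 and ln(590) = 6.38; z_{0.18} = -0.9154, z_{0.97} = 1.881.
σ = (6.38 − 4.511)/(1.881 − (-0.9154)) = 0.669.
μ = 4.511 − (-0.9154)·0.669 = 5.123.
CV = √(exp(σ²)−1) = √(exp(0.4469)−1) = 0.751.

σ ≈ 0.669, CV ≈ 0.751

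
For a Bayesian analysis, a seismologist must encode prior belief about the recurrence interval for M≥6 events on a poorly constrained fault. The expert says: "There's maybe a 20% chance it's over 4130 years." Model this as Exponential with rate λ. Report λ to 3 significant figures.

P(T > 4130.0) = e^(−λ·4130.0) = 0.2, so λ = −ln(0.2)/4130.0 = 0.00039.

λ ≈ 0.00039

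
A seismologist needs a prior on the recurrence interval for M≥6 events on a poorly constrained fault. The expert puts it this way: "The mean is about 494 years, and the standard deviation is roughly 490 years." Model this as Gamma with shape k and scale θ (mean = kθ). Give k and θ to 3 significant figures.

k ≈ 1.02, θ ≈ 486

For Gamma(k, scale θ): mean = kθ, variance = kθ², so CV = 1/√k.
CV = SD/mean = 490/494 = 0.9919, hence k = 1/CV² = 1.02.
Then θ = mean/k = 494/1.02 = 486.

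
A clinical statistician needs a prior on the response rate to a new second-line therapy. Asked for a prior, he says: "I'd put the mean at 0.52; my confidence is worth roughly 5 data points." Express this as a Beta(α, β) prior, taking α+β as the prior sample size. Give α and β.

α = 2.6, β = 2.4

Under the effective-sample-size interpretation, Beta(α, β) has prior mean α/(α+β) and prior sample size α+β.
So α+β = 5 and α/(α+β) = 0.52, giving α = 0.52·5 = 2.6 and β = 5 − 2.6 = 2.4.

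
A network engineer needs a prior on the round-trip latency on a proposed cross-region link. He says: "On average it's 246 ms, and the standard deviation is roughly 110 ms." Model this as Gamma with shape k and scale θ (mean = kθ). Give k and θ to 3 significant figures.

For Gamma(k, scale θ): mean = kθ, variance = kθ², so CV = 1/√k.
CV = SD/mean = 110/246 = 0.4472, hence k = 1/CV² = 5.
Then θ = mean/k = 246/5 = 49.2.

k ≈ 5, θ ≈ 49.2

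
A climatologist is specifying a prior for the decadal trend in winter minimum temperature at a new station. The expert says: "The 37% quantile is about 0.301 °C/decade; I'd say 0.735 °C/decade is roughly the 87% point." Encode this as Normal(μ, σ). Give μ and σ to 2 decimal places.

μ = 0.40, σ = 0.30

The p-quantile of Normal(μ,σ) is μ + z_p·σ, with z_{0.37} = -0.3319 and z_{0.87} = 1.126.
Eliminate σ: μ = (z₂·x₁ − z₁·x₂)/(z₂ − z₁) = (1.126·0.301 − (-0.3319)·0.735)/1.458 = 0.40.
Then σ = (x₂ − x₁)/(z₂ − z₁) = (0.735 − 0.301)/1.458 = 0.30.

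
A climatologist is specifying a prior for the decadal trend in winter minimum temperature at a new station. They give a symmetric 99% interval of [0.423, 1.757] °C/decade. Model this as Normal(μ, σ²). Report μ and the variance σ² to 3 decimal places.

μ = 1.090, σ² = 0.067

A symmetric 99% interval runs μ ± z·σ with z = 2.576.
Half-width = 0.667, so σ = 0.667/2.576 = 0.2589 and σ² = 0.067.
μ is the interval midpoint, 1.090.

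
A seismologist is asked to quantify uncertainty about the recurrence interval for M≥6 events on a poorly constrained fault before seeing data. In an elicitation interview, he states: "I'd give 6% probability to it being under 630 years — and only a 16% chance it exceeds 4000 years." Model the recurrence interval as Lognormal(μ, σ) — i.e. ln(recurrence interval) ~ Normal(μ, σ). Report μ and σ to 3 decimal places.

μ ≈ 7.573, σ ≈ 0.725

If T ~ Lognormal(μ,σ) then ln T ~ Normal(μ,σ), so the p-quantile of ln T is μ + z_p·σ.
ln(630) = 6.446 and ln(4000) = 8.294; z_{0.06} = -1.555, z_{0.84} = 0.9945.
σ = (8.294 − 6.446)/(0.9945 − (-1.555)) = 0.725.
μ = 6.446 − (-1.555)·0.725 = 7.573.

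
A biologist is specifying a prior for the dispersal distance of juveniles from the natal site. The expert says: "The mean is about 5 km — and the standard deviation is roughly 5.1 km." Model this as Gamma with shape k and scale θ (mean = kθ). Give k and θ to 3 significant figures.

For Gamma(k, scale θ): mean = kθ, variance = kθ², so CV = 1/√k.
CV = SD/mean = 5.1/5 = 1.02, hence k = 1/CV² = 0.961.
Then θ = mean/k = 5/0.961 = 5.2.

k ≈ 0.961, θ ≈ 5.2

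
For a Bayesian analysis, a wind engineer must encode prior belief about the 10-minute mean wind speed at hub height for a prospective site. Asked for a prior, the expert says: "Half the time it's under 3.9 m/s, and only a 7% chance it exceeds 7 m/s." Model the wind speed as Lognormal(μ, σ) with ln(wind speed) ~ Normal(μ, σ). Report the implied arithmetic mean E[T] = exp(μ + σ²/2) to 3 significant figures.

E[T] ≈ 4.22 m/s

If T ~ Lognormal(μ,σ) then ln T ~ Normal(μ,σ), so the p-quantile of ln T is μ + z_p·σ.
ln(3.9) = 1.361 and ln(7) = 1.946; z_{0.5} = 0, z_{0.93} = 1.476.
σ = (1.946 − 1.361)/(1.476 − (0)) = 0.396.
μ = 1.361 − (0)·0.396 = 1.361.
E[T] = exp(μ + σ²/2) = exp(1.361 + 0.0785) = 4.22 m/s.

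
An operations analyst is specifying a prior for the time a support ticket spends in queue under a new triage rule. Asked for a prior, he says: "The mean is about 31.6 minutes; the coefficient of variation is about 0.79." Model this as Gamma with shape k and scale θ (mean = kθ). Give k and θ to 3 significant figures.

For Gamma(k, scale θ): mean = kθ, variance = kθ², so CV = 1/√k.
CV = 0.79, hence k = 1/CV² = 1.6.
Then θ = mean/k = 31.6/1.6 = 19.7.

k ≈ 1.6, θ ≈ 19.7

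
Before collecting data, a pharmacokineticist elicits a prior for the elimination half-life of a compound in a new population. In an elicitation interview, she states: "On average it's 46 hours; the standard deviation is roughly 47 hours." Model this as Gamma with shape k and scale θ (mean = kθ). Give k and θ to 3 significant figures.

For Gamma(k, scale θ): mean = kθ, variance = kθ², so CV = 1/√k.
CV = SD/mean = 47/46 = 1.022, hence k = 1/CV² = 0.958.
Then θ = mean/k = 46/0.958 = 48.

k ≈ 0.958, θ ≈ 48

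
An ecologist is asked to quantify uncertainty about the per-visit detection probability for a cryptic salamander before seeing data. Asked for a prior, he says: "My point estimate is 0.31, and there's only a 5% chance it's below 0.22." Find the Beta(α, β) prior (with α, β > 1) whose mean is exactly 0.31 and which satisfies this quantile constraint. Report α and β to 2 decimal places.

With mean 0.31 fixed, write α = 0.31s, β = 0.69s where s = α+β.
Need P(θ < 0.22) = 0.05 under Beta(0.31s, 0.69s). Normal approximation: (q−m)/√(m(1−m)/s) ≈ z_{0.05} = -1.64, so s ≈ 0.31·0.69·(-1.64)²/(0.22−0.31)² = 71.4.
At s = 71.4: P(θ<0.22) ≈ 0.042. Adjusting to match 0.05 gives s ≈ 65.41.
So α = 0.31·65.41 ≈ 20.28, β = 0.69·65.41 ≈ 45.14.

α ≈ 20.28, β ≈ 45.14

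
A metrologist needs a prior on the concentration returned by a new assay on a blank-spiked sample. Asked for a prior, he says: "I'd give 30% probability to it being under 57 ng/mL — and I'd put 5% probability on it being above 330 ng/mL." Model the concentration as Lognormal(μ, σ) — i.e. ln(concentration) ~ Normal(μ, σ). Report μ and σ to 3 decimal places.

μ ≈ 4.468, σ ≈ 0.810

If T ~ Lognormal(μ,σ) then ln T ~ Normal(μ,σ), so the p-quantile of ln T is μ + z_p·σ.
ln(57) = 4.043 and ln(330) = 5.799; z_{0.3} = -0.5244, z_{0.95} = 1.645.
σ = (5.799 − 4.043)/(1.645 − (-0.5244)) = 0.810.
μ = 4.043 − (-0.5244)·0.810 = 4.468.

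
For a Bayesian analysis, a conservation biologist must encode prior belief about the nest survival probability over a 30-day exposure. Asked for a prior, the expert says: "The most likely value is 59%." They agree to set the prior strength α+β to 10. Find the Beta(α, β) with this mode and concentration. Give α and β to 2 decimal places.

For α,β > 1 the Beta mode is (α−1)/(α+β−2). With α+β = 10, the mode is (α−1)/8.
Set (α−1)/8 = 0.59 → α = 1 + 0.59·8 = 5.72.
β = 10 − α = 4.28.

α = 5.72, β = 4.28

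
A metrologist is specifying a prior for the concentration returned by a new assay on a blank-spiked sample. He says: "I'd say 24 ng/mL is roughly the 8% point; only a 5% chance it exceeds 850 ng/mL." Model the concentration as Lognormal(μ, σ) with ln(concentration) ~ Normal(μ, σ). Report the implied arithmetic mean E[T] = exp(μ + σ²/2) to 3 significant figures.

If T ~ Lognormal(μ,σ) then ln T ~ Normal(μ,σ), so the p-quantile of ln T is μ + z_p·σ.
ln(24) = 3.178 and ln(850) = 6.745; z_{0.08} = -1.405, z_{0.95} = 1.645.
σ = (6.745 − 3.178)/(1.645 − (-1.405)) = 1.170.
μ = 3.178 − (-1.405)·1.170 = 4.821.
E[T] = exp(μ + σ²/2) = exp(4.821 + 0.6840) = 246 ng/mL.

E[T] ≈ 246 ng/mL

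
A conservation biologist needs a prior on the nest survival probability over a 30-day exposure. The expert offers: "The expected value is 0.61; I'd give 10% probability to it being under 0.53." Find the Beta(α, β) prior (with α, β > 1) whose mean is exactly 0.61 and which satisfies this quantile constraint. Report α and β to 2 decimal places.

With mean 0.61 fixed, write α = 0.61s, β = 0.39s where s = α+β.
Need P(θ < 0.53) = 0.1 under Beta(0.61s, 0.39s). Normal approximation: (q−m)/√(m(1−m)/s) ≈ z_{0.1} = -1.28, so s ≈ 0.61·0.39·(-1.28)²/(0.53−0.61)² = 61.1.
At s = 61.1: P(θ<0.53) ≈ 0.101. Adjusting to match 0.1 gives s ≈ 61.87.
So α = 0.61·61.87 ≈ 37.74, β = 0.39·61.87 ≈ 24.13.

α ≈ 37.74, β ≈ 24.13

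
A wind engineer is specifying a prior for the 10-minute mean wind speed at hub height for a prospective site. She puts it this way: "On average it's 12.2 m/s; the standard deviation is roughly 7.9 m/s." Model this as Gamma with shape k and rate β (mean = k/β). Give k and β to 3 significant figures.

For Gamma(k, rate β): mean = k/β, variance = k/β², so CV = 1/√k.
CV = SD/mean = 7.9/12.2 = 0.6475, hence k = 1/CV² = 2.38.
Then β = k/mean = 2.38/12.2 = 0.195.

k ≈ 2.38, β ≈ 0.195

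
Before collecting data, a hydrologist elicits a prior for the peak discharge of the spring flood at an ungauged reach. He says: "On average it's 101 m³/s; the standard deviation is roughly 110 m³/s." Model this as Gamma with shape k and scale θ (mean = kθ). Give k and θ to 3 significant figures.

k ≈ 0.843, θ ≈ 120

For Gamma(k, scale θ): mean = kθ, variance = kθ², so CV = 1/√k.
CV = SD/mean = 110/101 = 1.089, hence k = 1/CV² = 0.843.
Then θ = mean/k = 101/0.843 = 120.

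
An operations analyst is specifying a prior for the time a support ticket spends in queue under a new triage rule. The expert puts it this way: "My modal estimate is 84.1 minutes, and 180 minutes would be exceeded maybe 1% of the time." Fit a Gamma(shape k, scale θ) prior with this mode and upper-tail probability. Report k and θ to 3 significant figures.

Gamma(k,θ) with k>1 has mode (k−1)θ, so θ = 84.1/(k−1).
Need P(X < 180) = 0.99 with θ tied to k this way. Start at k = 2, θ = 84.1: P(X<180) ≈ 0.631.
Too low — raise k to concentrate. Iterating converges to k ≈ 9.37.
Then θ = 84.1/(9.37−1) ≈ 10.

k ≈ 9.37, θ ≈ 10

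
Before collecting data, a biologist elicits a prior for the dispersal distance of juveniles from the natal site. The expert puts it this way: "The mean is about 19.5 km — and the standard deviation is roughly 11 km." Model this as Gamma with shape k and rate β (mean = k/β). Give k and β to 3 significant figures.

For Gamma(k, rate β): mean = k/β, variance = k/β², so CV = 1/√k.
CV = SD/mean = 11/19.5 = 0.5641, hence k = 1/CV² = 3.14.
Then β = k/mean = 3.14/19.5 = 0.161.

k ≈ 3.14, β ≈ 0.161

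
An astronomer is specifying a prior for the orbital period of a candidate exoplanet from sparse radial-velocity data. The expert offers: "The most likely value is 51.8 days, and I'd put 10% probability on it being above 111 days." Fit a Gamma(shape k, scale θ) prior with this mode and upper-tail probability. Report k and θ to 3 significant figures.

Gamma(k,θ) with k>1 has mode (k−1)θ, so θ = 51.8/(k−1).
Need P(X < 111) = 0.9 with θ tied to k this way. Start at k = 2, θ = 51.8: P(X<111) ≈ 0.631.
Too low — raise k to concentrate. Iterating converges to k ≈ 4.31.
Then θ = 51.8/(4.31−1) ≈ 15.7.

k ≈ 4.31, θ ≈ 15.7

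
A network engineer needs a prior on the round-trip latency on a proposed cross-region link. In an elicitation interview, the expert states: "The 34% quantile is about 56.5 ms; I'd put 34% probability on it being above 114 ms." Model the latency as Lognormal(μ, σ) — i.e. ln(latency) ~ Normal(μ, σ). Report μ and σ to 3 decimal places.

μ ≈ 4.385, σ ≈ 0.851

If T ~ Lognormal(μ,σ) then ln T ~ Normal(μ,σ), so the p-quantile of ln T is μ + z_p·σ.
ln(56.5) = 4.034 and ln(114) = 4.736; z_{0.34} = -0.4125, z_{0.66} = 0.4125.
σ = (4.736 − 4.034)/(0.4125 − (-0.4125)) = 0.851.
μ = 4.034 − (-0.4125)·0.851 = 4.385.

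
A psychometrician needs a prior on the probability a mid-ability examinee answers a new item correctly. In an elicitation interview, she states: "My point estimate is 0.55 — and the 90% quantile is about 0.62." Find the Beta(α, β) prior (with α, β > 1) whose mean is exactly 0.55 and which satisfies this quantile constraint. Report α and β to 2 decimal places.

α ≈ 45.10, β ≈ 36.90

With mean 0.55 fixed, write α = 0.55s, β = 0.45s where s = α+β.
Need P(θ < 0.62) = 0.9 under Beta(0.55s, 0.45s). Normal approximation: (q−m)/√(m(1−m)/s) ≈ z_{0.9} = 1.28, so s ≈ 0.55·0.45·(1.28)²/(0.62−0.55)² = 83.0.
At s = 83.0: P(θ<0.62) ≈ 0.901. Adjusting to match 0.9 gives s ≈ 81.99.
So α = 0.55·81.99 ≈ 45.10, β = 0.45·81.99 ≈ 36.90.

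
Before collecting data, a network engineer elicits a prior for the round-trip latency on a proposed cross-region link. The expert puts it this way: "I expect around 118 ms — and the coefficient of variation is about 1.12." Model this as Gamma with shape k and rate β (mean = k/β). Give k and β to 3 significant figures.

k ≈ 0.797, β ≈ 0.00676

For Gamma(k, rate β): mean = k/β, variance = k/β², so CV = 1/√k.
CV = 1.12, hence k = 1/CV² = 0.797.
Then β = k/mean = 0.797/118 = 0.00676.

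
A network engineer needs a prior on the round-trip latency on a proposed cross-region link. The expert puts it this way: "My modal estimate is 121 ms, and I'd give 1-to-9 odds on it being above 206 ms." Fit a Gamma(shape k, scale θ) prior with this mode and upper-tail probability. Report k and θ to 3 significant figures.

k ≈ 7.69, θ ≈ 18.1

Gamma(k,θ) with k>1 has mode (k−1)θ, so θ = 121/(k−1).
Need P(X < 206) = 0.9 with θ tied to k this way. Start at k = 2, θ = 121: P(X<206) ≈ 0.508.
Too low — raise k to concentrate. Iterating converges to k ≈ 7.69.
Then θ = 121/(7.69−1) ≈ 18.1.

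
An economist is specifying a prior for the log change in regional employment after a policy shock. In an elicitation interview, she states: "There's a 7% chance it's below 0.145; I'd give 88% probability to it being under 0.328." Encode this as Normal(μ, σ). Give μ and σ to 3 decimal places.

μ = 0.247, σ = 0.069

The p-quantile of Normal(μ,σ) is μ + z_p·σ, with z_{0.07} = -1.476 and z_{0.88} = 1.175.
Eliminate σ: μ = (z₂·x₁ − z₁·x₂)/(z₂ − z₁) = (1.175·0.145 − (-1.476)·0.328)/2.651 = 0.247.
Then σ = (x₂ − x₁)/(z₂ − z₁) = (0.328 − 0.145)/2.651 = 0.069.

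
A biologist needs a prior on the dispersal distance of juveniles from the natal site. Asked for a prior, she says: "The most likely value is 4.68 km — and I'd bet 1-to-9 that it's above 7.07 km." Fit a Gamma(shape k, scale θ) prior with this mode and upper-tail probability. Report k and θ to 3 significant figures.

k ≈ 11.9, θ ≈ 0.428

Gamma(k,θ) with k>1 has mode (k−1)θ, so θ = 4.68/(k−1).
Need P(X < 7.07) = 0.9 with θ tied to k this way. Start at k = 2, θ = 4.68: P(X<7.07) ≈ 0.446.
Too low — raise k to concentrate. Iterating converges to k ≈ 11.9.
Then θ = 4.68/(11.9−1) ≈ 0.428.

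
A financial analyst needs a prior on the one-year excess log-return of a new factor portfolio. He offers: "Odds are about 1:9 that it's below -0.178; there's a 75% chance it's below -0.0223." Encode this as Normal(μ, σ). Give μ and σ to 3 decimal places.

For Normal(μ,σ), the p-quantile is μ + z_p·σ. Here z_{0.1} = -1.282, z_{0.75} = 0.6745.
So -0.178 = μ − 1.282σ and -0.0223 = μ + 0.6745σ.
Subtracting: σ = (-0.0223 − -0.178)/(0.6745 − (-1.282)) = 0.080.
Then μ = -0.178 − (-1.282)·0.080 = -0.076.

μ = -0.076, σ = 0.080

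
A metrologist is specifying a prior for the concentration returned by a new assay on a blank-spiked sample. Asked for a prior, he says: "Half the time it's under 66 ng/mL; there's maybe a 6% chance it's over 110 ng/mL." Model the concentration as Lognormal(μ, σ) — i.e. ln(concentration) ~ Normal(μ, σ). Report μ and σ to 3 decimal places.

If T ~ Lognormal(μ,σ) then ln T ~ Normal(μ,σ), so the p-quantile of ln T is μ + z_p·σ.
ln(66) = 4.19 and ln(110) = 4.7; z_{0.5} = 0, z_{0.94} = 1.555.
σ = (4.7 − 4.19)/(1.555 − (0)) = 0.329.
μ = 4.19 − (0)·0.329 = 4.190.

μ ≈ 4.190, σ ≈ 0.329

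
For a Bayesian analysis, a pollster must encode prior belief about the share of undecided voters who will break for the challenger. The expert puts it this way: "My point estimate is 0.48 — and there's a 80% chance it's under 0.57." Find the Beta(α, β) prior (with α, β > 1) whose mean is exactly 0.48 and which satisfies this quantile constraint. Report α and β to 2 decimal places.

With mean 0.48 fixed, write α = 0.48s, β = 0.52s where s = α+β.
Need P(θ < 0.57) = 0.8 under Beta(0.48s, 0.52s). Normal approximation: (q−m)/√(m(1−m)/s) ≈ z_{0.8} = 0.842, so s ≈ 0.48·0.52·(0.842)²/(0.57−0.48)² = 21.8.
At s = 21.8: P(θ<0.57) ≈ 0.800. Adjusting to match 0.8 gives s ≈ 21.88.
So α = 0.48·21.88 ≈ 10.50, β = 0.52·21.88 ≈ 11.38.

α ≈ 10.50, β ≈ 11.38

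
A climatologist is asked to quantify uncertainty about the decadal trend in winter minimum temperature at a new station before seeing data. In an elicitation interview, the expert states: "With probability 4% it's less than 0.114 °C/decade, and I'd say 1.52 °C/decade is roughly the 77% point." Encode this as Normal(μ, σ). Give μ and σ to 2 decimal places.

For Normal(μ,σ), the p-quantile is μ + z_p·σ. Here z_{0.04} = -1.751, z_{0.77} = 0.7388.
So 0.114 = μ − 1.751σ and 1.52 = μ + 0.7388σ.
Subtracting: σ = (1.52 − 0.114)/(0.7388 − (-1.751)) = 0.56.
Then μ = 0.114 − (-1.751)·0.56 = 1.10.

μ = 1.10, σ = 0.56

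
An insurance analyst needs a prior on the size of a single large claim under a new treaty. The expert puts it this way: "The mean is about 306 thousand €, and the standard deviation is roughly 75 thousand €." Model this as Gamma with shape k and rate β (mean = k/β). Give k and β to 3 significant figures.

For Gamma(k, rate β): mean = k/β, variance = k/β², so CV = 1/√k.
CV = SD/mean = 75/306 = 0.2451, hence k = 1/CV² = 16.6.
Then β = k/mean = 16.6/306 = 0.0544.

k ≈ 16.6, β ≈ 0.0544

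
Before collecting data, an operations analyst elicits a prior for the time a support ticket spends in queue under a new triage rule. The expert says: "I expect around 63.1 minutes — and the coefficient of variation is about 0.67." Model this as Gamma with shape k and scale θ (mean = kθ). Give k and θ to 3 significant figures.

k ≈ 2.23, θ ≈ 28.3

For Gamma(k, scale θ): mean = kθ, variance = kθ², so CV = 1/√k.
CV = 0.67, hence k = 1/CV² = 2.23.
Then θ = mean/k = 63.1/2.23 = 28.3.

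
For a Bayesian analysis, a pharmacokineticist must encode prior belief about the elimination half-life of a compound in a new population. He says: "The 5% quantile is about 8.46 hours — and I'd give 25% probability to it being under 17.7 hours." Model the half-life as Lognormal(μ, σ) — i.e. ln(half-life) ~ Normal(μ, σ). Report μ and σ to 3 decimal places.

If T ~ Lognormal(μ,σ) then ln T ~ Normal(μ,σ), so the p-quantile of ln T is μ + z_p·σ.
ln(8.46) = 2.135 and ln(17.7) = 2.874; z_{0.05} = -1.645, z_{0.25} = -0.6745.
σ = (2.874 − 2.135)/(-0.6745 − (-1.645)) = 0.761.
μ = 2.135 − (-1.645)·0.761 = 3.387.

μ ≈ 3.387, σ ≈ 0.761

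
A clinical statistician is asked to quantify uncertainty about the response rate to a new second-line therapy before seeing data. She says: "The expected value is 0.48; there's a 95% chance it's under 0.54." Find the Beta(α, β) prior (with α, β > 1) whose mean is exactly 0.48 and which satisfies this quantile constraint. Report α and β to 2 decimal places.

With mean 0.48 fixed, write α = 0.48s, β = 0.52s where s = α+β.
Need P(θ < 0.54) = 0.95 under Beta(0.48s, 0.52s). Normal approximation: (q−m)/√(m(1−m)/s) ≈ z_{0.95} = 1.64, so s ≈ 0.48·0.52·(1.64)²/(0.54−0.48)² = 187.6.
At s = 187.6: P(θ<0.54) ≈ 0.950. Adjusting to match 0.95 gives s ≈ 187.49.
So α = 0.48·187.49 ≈ 89.99, β = 0.52·187.49 ≈ 97.49.

α ≈ 89.99, β ≈ 97.49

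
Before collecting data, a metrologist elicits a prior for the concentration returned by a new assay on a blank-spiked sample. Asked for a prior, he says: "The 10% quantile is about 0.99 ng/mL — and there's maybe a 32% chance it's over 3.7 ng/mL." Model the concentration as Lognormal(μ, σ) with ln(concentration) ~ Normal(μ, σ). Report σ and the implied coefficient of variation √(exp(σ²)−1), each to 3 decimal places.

σ ≈ 0.754, CV ≈ 0.875

If T ~ Lognormal(μ,σ) then ln T ~ Normal(μ,σ), so the p-quantile of ln T is μ + z_p·σ.
ln(0.99) = -0.01005 and ln(3.7) = 1.308; z_{0.1} = -1.282, z_{0.68} = 0.4677.
σ = (1.308 − -0.01005)/(0.4677 − (-1.282)) = 0.754.
μ = -0.01005 − (-1.282)·0.754 = 0.956.
CV = √(exp(σ²)−1) = √(exp(0.5680)−1) = 0.875.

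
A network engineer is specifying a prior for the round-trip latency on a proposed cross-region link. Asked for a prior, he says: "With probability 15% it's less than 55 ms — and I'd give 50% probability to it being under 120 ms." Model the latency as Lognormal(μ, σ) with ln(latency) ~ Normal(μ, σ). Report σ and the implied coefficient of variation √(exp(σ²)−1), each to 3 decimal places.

σ ≈ 0.753, CV ≈ 0.873

If T ~ Lognormal(μ,σ) then ln T ~ Normal(μ,σ), so the p-quantile of ln T is μ + z_p·σ.
ln(55) = 4.007 and ln(120) = 4.787; z_{0.15} = -1.036, z_{0.5} = 0.
σ = (4.787 − 4.007)/(0 − (-1.036)) = 0.753.
μ = 4.007 − (-1.036)·0.753 = 4.787.
CV = √(exp(σ²)−1) = √(exp(0.5666)−1) = 0.873.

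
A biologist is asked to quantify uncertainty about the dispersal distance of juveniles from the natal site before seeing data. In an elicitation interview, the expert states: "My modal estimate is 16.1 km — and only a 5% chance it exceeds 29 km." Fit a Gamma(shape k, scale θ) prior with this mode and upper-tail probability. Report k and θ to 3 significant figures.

Gamma(k,θ) with k>1 has mode (k−1)θ, so θ = 16.1/(k−1).
Need P(X < 29) = 0.95 with θ tied to k this way. Start at k = 2, θ = 16.1: P(X<29) ≈ 0.538.
Too low — raise k to concentrate. Iterating converges to k ≈ 9.05.
Then θ = 16.1/(9.05−1) ≈ 2.

k ≈ 9.05, θ ≈ 2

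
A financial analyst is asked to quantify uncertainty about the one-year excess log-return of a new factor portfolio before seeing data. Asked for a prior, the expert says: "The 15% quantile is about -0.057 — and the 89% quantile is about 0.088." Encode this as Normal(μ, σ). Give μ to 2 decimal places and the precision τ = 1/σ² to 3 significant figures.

The p-quantile of Normal(μ,σ) is μ + z_p·σ, with z_{0.15} = -1.036 and z_{0.89} = 1.227.
Eliminate σ: μ = (z₂·x₁ − z₁·x₂)/(z₂ − z₁) = (1.227·-0.057 − (-1.036)·0.088)/2.263 = 0.01.
Then σ = (x₂ − x₁)/(z₂ − z₁) = (0.088 − -0.057)/2.263 = 0.06.
Precision τ = 1/σ² = 1/0.06408² = 244.

μ = 0.01, τ = 244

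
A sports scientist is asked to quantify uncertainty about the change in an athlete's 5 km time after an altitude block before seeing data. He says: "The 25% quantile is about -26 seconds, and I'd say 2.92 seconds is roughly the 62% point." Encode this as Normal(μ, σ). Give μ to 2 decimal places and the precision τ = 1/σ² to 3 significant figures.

The p-quantile of Normal(μ,σ) is μ + z_p·σ, with z_{0.25} = -0.6745 and z_{0.62} = 0.3055.
Eliminate σ: μ = (z₂·x₁ − z₁·x₂)/(z₂ − z₁) = (0.3055·-26 − (-0.6745)·2.92)/0.98 = -6.10.
Then σ = (x₂ − x₁)/(z₂ − z₁) = (2.92 − -26)/0.98 = 29.51.
Precision τ = 1/σ² = 1/29.51² = 0.00115.

μ = -6.10, τ = 0.00115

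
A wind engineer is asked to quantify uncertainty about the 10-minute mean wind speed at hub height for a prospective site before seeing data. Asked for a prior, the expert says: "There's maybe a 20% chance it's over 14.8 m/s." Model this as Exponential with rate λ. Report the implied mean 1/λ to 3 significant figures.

P(T > 14.8) = e^(−λ·14.8) = 0.2, so λ = −ln(0.2)/14.8 = 0.109.
Mean = 1/λ = 9.2 m/s.

mean ≈ 9.2 m/s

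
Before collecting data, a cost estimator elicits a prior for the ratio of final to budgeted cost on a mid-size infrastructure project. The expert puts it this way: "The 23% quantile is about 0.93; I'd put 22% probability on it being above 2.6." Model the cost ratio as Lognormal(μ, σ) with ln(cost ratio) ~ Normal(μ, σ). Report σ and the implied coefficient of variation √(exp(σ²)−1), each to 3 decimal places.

If T ~ Lognormal(μ,σ) then ln T ~ Normal(μ,σ), so the p-quantile of ln T is μ + z_p·σ.
ln(0.93) = -0.07257 and ln(2.6) = 0.9555; z_{0.23} = -0.7388, z_{0.78} = 0.7722.
σ = (0.9555 − -0.07257)/(0.7722 − (-0.7388)) = 0.680.
μ = -0.07257 − (-0.7388)·0.680 = 0.430.
CV = √(exp(σ²)−1) = √(exp(0.4629)−1) = 0.767.

σ ≈ 0.680, CV ≈ 0.767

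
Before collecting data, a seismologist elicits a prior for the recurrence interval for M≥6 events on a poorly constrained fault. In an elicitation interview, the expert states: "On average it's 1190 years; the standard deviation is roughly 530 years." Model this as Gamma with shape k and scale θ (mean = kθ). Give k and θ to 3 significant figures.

For Gamma(k, scale θ): mean = kθ, variance = kθ², so CV = 1/√k.
CV = SD/mean = 530/1190 = 0.4454, hence k = 1/CV² = 5.04.
Then θ = mean/k = 1190/5.04 = 236.

k ≈ 5.04, θ ≈ 236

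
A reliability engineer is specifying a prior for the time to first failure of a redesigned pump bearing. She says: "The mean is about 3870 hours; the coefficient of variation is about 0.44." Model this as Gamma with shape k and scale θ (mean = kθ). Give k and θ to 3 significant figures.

k ≈ 5.17, θ ≈ 749

For Gamma(k, scale θ): mean = kθ, variance = kθ², so CV = 1/√k.
CV = 0.44, hence k = 1/CV² = 5.17.
Then θ = mean/k = 3870/5.17 = 749.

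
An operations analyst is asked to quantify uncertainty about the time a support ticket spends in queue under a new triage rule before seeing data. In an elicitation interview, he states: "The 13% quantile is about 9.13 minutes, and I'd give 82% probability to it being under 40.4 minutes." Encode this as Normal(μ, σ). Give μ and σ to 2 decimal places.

μ = 26.38, σ = 15.32

The p-quantile of Normal(μ,σ) is μ + z_p·σ, with z_{0.13} = -1.126 and z_{0.82} = 0.9154.
Eliminate σ: μ = (z₂·x₁ − z₁·x₂)/(z₂ − z₁) = (0.9154·9.13 − (-1.126)·40.4)/2.042 = 26.38.
Then σ = (x₂ − x₁)/(z₂ − z₁) = (40.4 − 9.13)/2.042 = 15.32.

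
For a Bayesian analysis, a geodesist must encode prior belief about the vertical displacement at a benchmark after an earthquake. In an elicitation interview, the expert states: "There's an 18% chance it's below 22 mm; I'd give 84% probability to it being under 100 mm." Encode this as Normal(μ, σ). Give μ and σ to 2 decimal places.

For Normal(μ,σ), the p-quantile is μ + z_p·σ. Here z_{0.18} = -0.9154, z_{0.84} = 0.9945.
So 22 = μ − 0.9154σ and 100 = μ + 0.9945σ.
Subtracting: σ = (100 − 22)/(0.9945 − (-0.9154)) = 40.84.
Then μ = 22 − (-0.9154)·40.84 = 59.38.

μ = 59.38, σ = 40.84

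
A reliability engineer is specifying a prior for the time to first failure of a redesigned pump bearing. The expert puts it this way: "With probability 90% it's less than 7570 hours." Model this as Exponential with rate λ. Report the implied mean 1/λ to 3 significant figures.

mean ≈ 3290 hours

P(T < 7570.0) = 1 − e^(−λ·7570.0) = 0.9, so λ = −ln(1−0.9)/7570.0 = −ln(0.1)/7570.0 = 0.000304.
Mean = 1/λ = 3290 hours.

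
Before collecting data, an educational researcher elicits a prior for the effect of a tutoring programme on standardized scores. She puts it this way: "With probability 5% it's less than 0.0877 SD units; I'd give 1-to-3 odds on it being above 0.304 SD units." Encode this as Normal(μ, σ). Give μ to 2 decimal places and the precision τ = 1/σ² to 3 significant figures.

For Normal(μ,σ), the p-quantile is μ + z_p·σ. Here z_{0.05} = -1.645, z_{0.75} = 0.6745.
So 0.0877 = μ − 1.645σ and 0.304 = μ + 0.6745σ.
Subtracting: σ = (0.304 − 0.0877)/(0.6745 − (-1.645)) = 0.09.
Then μ = 0.0877 − (-1.645)·0.09 = 0.24.
Precision τ = 1/σ² = 1/0.09326² = 115.

μ = 0.24, τ = 115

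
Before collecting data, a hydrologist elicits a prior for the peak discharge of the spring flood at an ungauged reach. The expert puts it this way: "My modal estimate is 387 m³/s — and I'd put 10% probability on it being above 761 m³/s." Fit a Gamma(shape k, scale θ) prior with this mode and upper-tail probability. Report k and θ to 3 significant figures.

k ≈ 5.19, θ ≈ 92.4

Gamma(k,θ) with k>1 has mode (k−1)θ, so θ = 387/(k−1).
Need P(X < 761) = 0.9 with θ tied to k this way. Start at k = 2, θ = 387: P(X<761) ≈ 0.585.
Too low — raise k to concentrate. Iterating converges to k ≈ 5.19.
Then θ = 387/(5.19−1) ≈ 92.4.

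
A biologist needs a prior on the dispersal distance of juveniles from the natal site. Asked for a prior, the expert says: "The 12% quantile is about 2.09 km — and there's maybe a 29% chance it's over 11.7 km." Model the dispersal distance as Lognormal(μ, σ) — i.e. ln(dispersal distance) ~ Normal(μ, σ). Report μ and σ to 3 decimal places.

μ ≈ 1.908, σ ≈ 0.997

If T ~ Lognormal(μ,σ) then ln T ~ Normal(μ,σ), so the p-quantile of ln T is μ + z_p·σ.
ln(2.09) = 0.7372 and ln(11.7) = 2.46; z_{0.12} = -1.175, z_{0.71} = 0.5534.
σ = (2.46 − 0.7372)/(0.5534 − (-1.175)) = 0.997.
μ = 0.7372 − (-1.175)·0.997 = 1.908.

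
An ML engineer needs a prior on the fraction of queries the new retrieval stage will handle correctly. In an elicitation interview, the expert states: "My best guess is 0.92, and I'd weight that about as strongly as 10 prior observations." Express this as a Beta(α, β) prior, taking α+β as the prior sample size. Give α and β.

Under the effective-sample-size interpretation, Beta(α, β) has prior mean α/(α+β) and prior sample size α+β.
So α+β = 10 and α/(α+β) = 0.92, giving α = 0.92·10 = 9.2 and β = 10 − 9.2 = 0.8.

α = 9.2, β = 0.8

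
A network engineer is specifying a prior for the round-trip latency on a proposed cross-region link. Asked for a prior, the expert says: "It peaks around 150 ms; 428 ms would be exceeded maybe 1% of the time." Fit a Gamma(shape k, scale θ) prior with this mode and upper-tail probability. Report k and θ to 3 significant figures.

k ≈ 5.14, θ ≈ 36.2

Gamma(k,θ) with k>1 has mode (k−1)θ, so θ = 150/(k−1).
Need P(X < 428) = 0.99 with θ tied to k this way. Start at k = 2, θ = 150: P(X<428) ≈ 0.778.
Too low — raise k to concentrate. Iterating converges to k ≈ 5.14.
Then θ = 150/(5.14−1) ≈ 36.2.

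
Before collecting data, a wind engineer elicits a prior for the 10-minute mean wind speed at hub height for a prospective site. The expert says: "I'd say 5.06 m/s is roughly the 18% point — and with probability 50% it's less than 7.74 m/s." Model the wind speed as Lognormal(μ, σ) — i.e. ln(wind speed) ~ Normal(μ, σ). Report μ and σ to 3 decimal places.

μ ≈ 2.046, σ ≈ 0.464

If T ~ Lognormal(μ,σ) then ln T ~ Normal(μ,σ), so the p-quantile of ln T is μ + z_p·σ.
ln(5.06) = 1.621 and ln(7.74) = 2.046; z_{0.18} = -0.9154, z_{0.5} = 0.
σ = (2.046 − 1.621)/(0 − (-0.9154)) = 0.464.
μ = 1.621 − (-0.9154)·0.464 = 2.046.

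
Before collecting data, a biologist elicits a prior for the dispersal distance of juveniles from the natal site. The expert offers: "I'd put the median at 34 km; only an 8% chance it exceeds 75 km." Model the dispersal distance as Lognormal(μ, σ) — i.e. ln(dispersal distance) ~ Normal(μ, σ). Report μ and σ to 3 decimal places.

μ ≈ 3.526, σ ≈ 0.563

If T ~ Lognormal(μ,σ) then ln T ~ Normal(μ,σ), so the p-quantile of ln T is μ + z_p·σ.
ln(34) = 3.526 and ln(75) = 4.317; z_{0.5} = 0, z_{0.92} = 1.405.
σ = (4.317 − 3.526)/(1.405 − (0)) = 0.563.
μ = 3.526 − (0)·0.563 = 3.526.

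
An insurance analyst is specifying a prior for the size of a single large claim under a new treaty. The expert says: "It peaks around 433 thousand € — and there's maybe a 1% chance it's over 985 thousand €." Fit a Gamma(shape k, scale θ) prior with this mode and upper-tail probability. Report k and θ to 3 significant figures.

k ≈ 8.09, θ ≈ 61.1

Gamma(k,θ) with k>1 has mode (k−1)θ, so θ = 433/(k−1).
Need P(X < 985) = 0.99 with θ tied to k this way. Start at k = 2, θ = 433: P(X<985) ≈ 0.663.
Too low — raise k to concentrate. Iterating converges to k ≈ 8.09.
Then θ = 433/(8.09−1) ≈ 61.1.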